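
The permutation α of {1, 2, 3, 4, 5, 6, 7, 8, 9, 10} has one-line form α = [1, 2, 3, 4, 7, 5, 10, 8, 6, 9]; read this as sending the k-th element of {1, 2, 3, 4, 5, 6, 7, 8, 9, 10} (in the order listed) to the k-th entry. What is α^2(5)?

10

Tracing 5 → 7 → … returns to 5 after 5 steps, so 5 lies in a 5-cycle (5, 7, 10, 9, 6).
Advancing 2 steps from 5: 5 → 7 → 10.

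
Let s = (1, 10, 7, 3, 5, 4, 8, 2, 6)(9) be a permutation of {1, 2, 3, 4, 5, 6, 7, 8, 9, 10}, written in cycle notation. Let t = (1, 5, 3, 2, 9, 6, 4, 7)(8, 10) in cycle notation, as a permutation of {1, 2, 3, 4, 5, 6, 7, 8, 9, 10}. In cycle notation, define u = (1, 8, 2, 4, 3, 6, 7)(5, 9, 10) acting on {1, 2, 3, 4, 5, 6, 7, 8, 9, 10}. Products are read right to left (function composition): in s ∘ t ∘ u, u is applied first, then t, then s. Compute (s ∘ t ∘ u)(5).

1

Apply the permutations in order: u(5) = 9, then t(9) = 6, then s(6) = 1. So (s ∘ t ∘ u)(5) = 1.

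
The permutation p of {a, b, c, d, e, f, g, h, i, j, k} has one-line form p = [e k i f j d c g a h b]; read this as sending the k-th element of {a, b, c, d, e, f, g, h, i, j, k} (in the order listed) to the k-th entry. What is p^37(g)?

i

Tracing g → c → … returns to g after 7 steps, so g lies in a 7-cycle (a e j h g c i).
Since the cycle has length 7, p^37 acts on it the same as p^2 (37 mod 7 = 2).
Advancing 2 steps from g: g → c → i.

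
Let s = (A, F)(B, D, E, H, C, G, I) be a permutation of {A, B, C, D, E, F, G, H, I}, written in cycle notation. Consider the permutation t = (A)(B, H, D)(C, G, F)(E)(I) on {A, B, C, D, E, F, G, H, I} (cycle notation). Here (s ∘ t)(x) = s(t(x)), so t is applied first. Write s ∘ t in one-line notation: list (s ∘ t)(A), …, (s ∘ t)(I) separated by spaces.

F C I D H G A E B

Chase each element through t then s: A → A → F; B → H → C; C → G → I; D → B → D; E → E → H; F → C → G; G → F → A; H → D → E; I → I → B.
So s ∘ t in one-line form is F C I D H G A E B.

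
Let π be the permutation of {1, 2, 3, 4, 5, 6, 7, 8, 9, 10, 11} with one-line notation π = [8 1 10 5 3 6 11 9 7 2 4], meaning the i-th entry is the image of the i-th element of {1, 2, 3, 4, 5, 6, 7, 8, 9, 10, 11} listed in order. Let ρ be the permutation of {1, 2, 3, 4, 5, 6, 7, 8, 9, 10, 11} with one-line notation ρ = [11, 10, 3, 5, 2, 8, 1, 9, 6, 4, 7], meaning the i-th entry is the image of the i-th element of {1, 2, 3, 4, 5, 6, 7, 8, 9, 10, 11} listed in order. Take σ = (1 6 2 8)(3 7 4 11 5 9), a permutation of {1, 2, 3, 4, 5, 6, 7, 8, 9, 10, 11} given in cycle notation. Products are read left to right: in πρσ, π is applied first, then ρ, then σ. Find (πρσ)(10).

Chase 10: π(10) = 2; ρ(2) = 10; σ(10) = 10. Hence (πρσ)(10) = 10.

10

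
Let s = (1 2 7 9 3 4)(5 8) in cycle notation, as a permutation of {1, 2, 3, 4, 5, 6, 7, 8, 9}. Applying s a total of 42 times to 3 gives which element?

3

3 lies in the 6-cycle (1 2 7 9 3 4).
Since the cycle has length 6, s^42 acts on it the same as s^0 (42 mod 6 = 0).
So s^42(3) = 3.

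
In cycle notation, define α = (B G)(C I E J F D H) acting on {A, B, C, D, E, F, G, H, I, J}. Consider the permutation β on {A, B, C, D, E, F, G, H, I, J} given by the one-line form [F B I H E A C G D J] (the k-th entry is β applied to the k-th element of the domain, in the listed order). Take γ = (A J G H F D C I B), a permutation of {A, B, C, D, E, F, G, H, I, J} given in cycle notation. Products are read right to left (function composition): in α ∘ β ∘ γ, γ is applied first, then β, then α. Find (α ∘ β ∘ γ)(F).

C

Apply the permutations in order: γ(F) = D, then β(D) = H, then α(H) = C. So (α ∘ β ∘ γ)(F) = C.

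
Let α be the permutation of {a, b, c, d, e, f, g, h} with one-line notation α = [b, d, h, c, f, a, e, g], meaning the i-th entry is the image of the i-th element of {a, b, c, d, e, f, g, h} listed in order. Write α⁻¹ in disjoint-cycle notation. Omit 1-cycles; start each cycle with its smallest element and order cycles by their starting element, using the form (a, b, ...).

The cycle decomposition of α is (a, b, d, c, h, g, e, f).
The inverse reverses every cycle; in canonical form, α⁻¹ = (a, f, e, g, h, c, d, b).

(a, f, e, g, h, c, d, b)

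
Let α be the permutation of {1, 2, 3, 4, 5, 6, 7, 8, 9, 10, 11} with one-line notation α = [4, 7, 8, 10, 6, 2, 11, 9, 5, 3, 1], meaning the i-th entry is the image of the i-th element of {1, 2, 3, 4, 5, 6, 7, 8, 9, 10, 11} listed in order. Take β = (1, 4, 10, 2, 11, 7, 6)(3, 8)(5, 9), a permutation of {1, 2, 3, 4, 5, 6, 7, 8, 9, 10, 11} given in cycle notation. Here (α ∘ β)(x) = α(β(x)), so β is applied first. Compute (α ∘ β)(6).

4

First apply β: β(6) = 1, then α(1) = 4. Thus (α ∘ β)(6) = 4.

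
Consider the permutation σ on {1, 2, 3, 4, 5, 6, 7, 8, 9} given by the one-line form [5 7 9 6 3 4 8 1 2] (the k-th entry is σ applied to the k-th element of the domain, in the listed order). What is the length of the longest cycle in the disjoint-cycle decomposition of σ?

Decomposing into disjoint cycles gives (1, 5, 3, 9, 2, 7, 8)(4, 6); the longest has length 7.

7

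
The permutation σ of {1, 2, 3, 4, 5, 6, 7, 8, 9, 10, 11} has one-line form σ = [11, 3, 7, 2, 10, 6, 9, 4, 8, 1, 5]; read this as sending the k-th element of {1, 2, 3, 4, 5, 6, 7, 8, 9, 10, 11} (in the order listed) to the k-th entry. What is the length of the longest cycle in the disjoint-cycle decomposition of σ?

6

Decomposing into disjoint cycles gives (1, 11, 5, 10)(2, 3, 7, 9, 8, 4); the longest has length 6.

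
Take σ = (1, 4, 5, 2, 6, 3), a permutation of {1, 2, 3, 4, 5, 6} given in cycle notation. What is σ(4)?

5

Within (1, 4, 5, 2, 6, 3), 4 ↦ 5.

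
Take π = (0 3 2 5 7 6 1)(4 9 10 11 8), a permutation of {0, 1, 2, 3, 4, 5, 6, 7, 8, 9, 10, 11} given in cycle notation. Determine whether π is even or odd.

The cycle lengths are 7, 5.
A cycle is odd iff its length is even; π has 0 even-length cycles, so sgn(π) = (−1)^0 and π is even.

even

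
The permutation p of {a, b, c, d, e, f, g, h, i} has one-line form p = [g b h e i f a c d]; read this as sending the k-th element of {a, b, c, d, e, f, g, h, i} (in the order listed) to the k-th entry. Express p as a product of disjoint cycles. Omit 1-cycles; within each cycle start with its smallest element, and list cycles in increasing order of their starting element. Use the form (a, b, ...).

Start at a and follow images: a → g → a, giving the cycle (a, g).
Continuing from each remaining unvisited element yields (a, g)(c, h)(d, e, i).

(a, g)(c, h)(d, e, i)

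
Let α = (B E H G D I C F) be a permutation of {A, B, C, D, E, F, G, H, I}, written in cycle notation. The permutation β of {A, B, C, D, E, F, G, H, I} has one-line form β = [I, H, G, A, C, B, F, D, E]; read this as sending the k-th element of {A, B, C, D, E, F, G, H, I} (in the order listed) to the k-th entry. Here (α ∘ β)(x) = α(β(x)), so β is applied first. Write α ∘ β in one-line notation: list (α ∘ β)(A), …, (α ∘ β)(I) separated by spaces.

(α ∘ β)(x) = α(β(x)). Computing each image: α(β(A)) = α(I) = C, α(β(B)) = α(H) = G, α(β(C)) = α(G) = D, α(β(D)) = α(A) = A, α(β(E)) = α(C) = F, α(β(F)) = α(B) = E, α(β(G)) = α(F) = B, α(β(H)) = α(D) = I, α(β(I)) = α(E) = H.
Hence α ∘ β = [C G D A F E B I H].

C G D A F E B I H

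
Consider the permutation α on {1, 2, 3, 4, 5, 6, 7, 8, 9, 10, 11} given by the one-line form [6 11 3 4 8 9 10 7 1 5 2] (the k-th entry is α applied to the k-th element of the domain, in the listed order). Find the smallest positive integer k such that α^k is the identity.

12

Decomposing into disjoint cycles gives cycle lengths 4, 3, 2, 1, 1.
Since disjoint cycles commute, ord(α) = lcm(4, 3, 2) = 12.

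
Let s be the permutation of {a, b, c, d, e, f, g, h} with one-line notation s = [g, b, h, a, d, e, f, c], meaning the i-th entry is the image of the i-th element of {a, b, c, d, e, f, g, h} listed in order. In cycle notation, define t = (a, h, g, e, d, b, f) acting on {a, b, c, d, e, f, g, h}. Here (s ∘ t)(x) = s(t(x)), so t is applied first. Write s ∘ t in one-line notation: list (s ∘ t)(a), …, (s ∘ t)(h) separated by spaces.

c e h b a g d f

Chase each element through t then s: a → h → c; b → f → e; c → c → h; d → b → b; e → d → a; f → a → g; g → e → d; h → g → f.
So s ∘ t in one-line form is c e h b a g d f.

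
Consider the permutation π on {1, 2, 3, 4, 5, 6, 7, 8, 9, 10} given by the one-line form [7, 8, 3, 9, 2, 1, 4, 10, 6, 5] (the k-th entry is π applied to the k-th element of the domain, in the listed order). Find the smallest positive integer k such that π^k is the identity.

20

Writing π as disjoint cycles, the cycle lengths are 5, 4, 1.
Since disjoint cycles commute, ord(π) = lcm(5, 4) = 20.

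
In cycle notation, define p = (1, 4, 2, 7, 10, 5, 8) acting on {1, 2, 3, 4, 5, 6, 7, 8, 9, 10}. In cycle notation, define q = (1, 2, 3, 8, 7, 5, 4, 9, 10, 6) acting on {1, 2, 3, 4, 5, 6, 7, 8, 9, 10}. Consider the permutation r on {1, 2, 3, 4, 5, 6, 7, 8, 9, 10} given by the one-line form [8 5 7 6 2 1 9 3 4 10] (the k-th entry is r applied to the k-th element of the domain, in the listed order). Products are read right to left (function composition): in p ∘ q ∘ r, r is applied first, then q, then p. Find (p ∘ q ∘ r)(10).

Chase 10: r(10) = 10; q(10) = 6; p(6) = 6. Hence (p ∘ q ∘ r)(10) = 6.

6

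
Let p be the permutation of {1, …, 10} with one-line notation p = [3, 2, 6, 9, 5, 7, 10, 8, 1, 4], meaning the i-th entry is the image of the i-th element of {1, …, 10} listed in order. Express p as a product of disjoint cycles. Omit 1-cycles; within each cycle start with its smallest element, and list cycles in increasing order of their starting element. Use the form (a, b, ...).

(1, 3, 6, 7, 10, 4, 9)

Start at 1 and follow images: 1 → 3 → 6 → 7 → 10 → 4 → 9 → 1, giving the cycle (1, 3, 6, 7, 10, 4, 9).
Continuing from each remaining unvisited element yields (1, 3, 6, 7, 10, 4, 9).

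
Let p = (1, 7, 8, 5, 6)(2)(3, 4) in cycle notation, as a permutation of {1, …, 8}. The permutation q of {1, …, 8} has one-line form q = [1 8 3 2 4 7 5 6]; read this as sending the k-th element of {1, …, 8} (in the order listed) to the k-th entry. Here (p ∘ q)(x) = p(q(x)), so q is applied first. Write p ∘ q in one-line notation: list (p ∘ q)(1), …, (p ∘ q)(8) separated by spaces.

7 5 4 2 3 8 6 1

(p ∘ q)(x) = p(q(x)). Computing each image: p(q(1)) = p(1) = 7, p(q(2)) = p(8) = 5, p(q(3)) = p(3) = 4, p(q(4)) = p(2) = 2, p(q(5)) = p(4) = 3, p(q(6)) = p(7) = 8, p(q(7)) = p(5) = 6, p(q(8)) = p(6) = 1.
Hence p ∘ q = [7 5 4 2 3 8 6 1].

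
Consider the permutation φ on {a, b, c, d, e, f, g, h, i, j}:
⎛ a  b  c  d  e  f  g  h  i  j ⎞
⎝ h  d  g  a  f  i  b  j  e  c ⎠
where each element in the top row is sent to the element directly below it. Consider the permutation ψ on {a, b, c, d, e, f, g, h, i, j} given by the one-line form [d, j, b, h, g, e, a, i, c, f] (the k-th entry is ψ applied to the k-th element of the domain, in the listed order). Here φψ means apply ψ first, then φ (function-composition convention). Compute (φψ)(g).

ψ(g) = a, then φ(a) = h; composing gives (φψ)(g) = h.

h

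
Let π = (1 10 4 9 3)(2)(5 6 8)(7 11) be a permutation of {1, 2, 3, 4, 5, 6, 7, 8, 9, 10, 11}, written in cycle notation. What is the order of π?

The disjoint cycles have lengths 5, 3, 2, 1.
Since disjoint cycles commute, ord(π) = lcm(5, 3, 2) = 30.

30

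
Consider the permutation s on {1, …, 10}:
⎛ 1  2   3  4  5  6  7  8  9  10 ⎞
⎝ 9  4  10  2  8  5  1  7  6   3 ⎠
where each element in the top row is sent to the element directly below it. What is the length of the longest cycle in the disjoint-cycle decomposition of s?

6

Decomposing into disjoint cycles gives (1, 9, 6, 5, 8, 7)(2, 4)(3, 10); the longest has length 6.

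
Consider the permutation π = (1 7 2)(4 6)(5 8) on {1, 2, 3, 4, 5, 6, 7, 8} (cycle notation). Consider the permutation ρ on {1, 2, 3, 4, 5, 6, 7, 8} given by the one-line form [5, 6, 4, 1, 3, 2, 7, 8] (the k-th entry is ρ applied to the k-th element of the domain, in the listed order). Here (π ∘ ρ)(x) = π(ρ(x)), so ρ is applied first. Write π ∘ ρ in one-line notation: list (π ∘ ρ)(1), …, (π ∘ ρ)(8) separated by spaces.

For each element, apply ρ then π: 1 → 5 → 8; 2 → 6 → 4; 3 → 4 → 6; 4 → 1 → 7; 5 → 3 → 3; 6 → 2 → 1; 7 → 7 → 2; 8 → 8 → 5.
So π ∘ ρ in one-line form is 8 4 6 7 3 1 2 5.

8 4 6 7 3 1 2 5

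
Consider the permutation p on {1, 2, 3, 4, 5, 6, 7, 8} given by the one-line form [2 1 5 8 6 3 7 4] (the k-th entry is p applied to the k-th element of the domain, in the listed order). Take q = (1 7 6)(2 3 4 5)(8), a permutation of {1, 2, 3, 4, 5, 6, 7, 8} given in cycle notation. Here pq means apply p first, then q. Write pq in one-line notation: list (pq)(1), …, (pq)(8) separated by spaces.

For each element, apply p then q: 1 → 2 → 3; 2 → 1 → 7; 3 → 5 → 2; 4 → 8 → 8; 5 → 6 → 1; 6 → 3 → 4; 7 → 7 → 6; 8 → 4 → 5.
Collecting the images, pq = [3 7 2 8 1 4 6 5].

3 7 2 8 1 4 6 5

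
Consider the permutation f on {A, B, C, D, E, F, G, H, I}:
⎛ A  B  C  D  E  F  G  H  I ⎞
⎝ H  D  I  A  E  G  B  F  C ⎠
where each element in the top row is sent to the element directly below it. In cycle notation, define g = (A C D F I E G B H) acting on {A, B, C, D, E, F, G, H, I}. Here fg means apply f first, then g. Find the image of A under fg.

First apply f: f(A) = H, then g(H) = A. Thus (fg)(A) = A.

A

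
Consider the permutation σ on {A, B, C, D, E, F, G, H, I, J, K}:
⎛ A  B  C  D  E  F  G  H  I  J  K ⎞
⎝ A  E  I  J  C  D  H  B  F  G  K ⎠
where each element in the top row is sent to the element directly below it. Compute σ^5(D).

E

Tracing D → J → … returns to D after 9 steps, so D lies in a 9-cycle (B E C I F D J G H).
Advancing 5 steps from D: D → J → G → H → B → E.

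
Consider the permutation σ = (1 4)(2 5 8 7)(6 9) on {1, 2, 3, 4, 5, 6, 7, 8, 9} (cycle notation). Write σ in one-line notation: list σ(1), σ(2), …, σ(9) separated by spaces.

Each element maps to the next entry in its cycle (wrapping to the front): 1→4, 2→5, 3→3, 4→1, 5→8, 6→9, 7→2, 8→7, 9→6.
So the one-line form is 4 5 3 1 8 9 2 7 6.

4 5 3 1 8 9 2 7 6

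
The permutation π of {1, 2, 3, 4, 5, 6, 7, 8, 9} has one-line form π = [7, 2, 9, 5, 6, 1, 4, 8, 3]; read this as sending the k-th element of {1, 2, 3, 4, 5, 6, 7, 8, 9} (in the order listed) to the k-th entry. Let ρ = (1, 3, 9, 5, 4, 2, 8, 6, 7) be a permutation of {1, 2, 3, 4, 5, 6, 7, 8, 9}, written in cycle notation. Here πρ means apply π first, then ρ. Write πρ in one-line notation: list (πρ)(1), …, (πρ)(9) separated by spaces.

1 8 5 4 7 3 2 6 9

For each element, apply π then ρ: 1 → 7 → 1; 2 → 2 → 8; 3 → 9 → 5; 4 → 5 → 4; 5 → 6 → 7; 6 → 1 → 3; 7 → 4 → 2; 8 → 8 → 6; 9 → 3 → 9.
Collecting the images, πρ = [1 8 5 4 7 3 2 6 9].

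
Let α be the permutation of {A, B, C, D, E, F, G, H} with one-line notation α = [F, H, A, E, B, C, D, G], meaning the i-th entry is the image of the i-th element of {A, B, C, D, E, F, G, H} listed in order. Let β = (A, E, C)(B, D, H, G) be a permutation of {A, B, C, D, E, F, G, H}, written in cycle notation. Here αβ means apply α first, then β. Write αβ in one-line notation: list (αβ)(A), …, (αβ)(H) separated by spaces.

(αβ)(x) = β(α(x)). Computing each image: β(α(A)) = β(F) = F, β(α(B)) = β(H) = G, β(α(C)) = β(A) = E, β(α(D)) = β(E) = C, β(α(E)) = β(B) = D, β(α(F)) = β(C) = A, β(α(G)) = β(D) = H, β(α(H)) = β(G) = B.
Hence αβ = [F G E C D A H B].

F G E C D A H B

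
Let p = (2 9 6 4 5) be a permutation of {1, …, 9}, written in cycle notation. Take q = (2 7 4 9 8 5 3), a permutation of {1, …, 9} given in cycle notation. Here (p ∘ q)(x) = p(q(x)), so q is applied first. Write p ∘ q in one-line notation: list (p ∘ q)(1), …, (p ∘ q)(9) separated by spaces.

1 7 9 6 3 4 5 2 8

(p ∘ q)(x) = p(q(x)). Computing each image: p(q(1)) = p(1) = 1, p(q(2)) = p(7) = 7, p(q(3)) = p(2) = 9, p(q(4)) = p(9) = 6, p(q(5)) = p(3) = 3, p(q(6)) = p(6) = 4, p(q(7)) = p(4) = 5, p(q(8)) = p(5) = 2, p(q(9)) = p(8) = 8.
Hence p ∘ q = [1 7 9 6 3 4 5 2 8].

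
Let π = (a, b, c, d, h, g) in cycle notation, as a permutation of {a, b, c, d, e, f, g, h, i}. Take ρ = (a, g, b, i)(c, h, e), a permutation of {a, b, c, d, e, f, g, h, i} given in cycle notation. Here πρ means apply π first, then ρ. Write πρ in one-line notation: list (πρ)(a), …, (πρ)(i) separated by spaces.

(πρ)(x) = ρ(π(x)). Computing each image: ρ(π(a)) = ρ(b) = i, ρ(π(b)) = ρ(c) = h, ρ(π(c)) = ρ(d) = d, ρ(π(d)) = ρ(h) = e, ρ(π(e)) = ρ(e) = c, ρ(π(f)) = ρ(f) = f, ρ(π(g)) = ρ(a) = g, ρ(π(h)) = ρ(g) = b, ρ(π(i)) = ρ(i) = a.
Hence πρ = [i h d e c f g b a].

i h d e c f g b a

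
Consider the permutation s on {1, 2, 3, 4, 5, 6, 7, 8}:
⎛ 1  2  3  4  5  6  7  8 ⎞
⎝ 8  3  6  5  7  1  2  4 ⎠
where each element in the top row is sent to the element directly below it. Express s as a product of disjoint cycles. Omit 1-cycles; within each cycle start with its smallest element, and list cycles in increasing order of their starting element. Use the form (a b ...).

Iterating s from 1 gives 1 → 8 → 4 → 5 → 7 → 2 → 3 → 6 → 1; that is the 8-cycle (1 8 4 5 7 2 3 6).
Continuing from each remaining unvisited element yields (1 8 4 5 7 2 3 6).

(1 8 4 5 7 2 3 6)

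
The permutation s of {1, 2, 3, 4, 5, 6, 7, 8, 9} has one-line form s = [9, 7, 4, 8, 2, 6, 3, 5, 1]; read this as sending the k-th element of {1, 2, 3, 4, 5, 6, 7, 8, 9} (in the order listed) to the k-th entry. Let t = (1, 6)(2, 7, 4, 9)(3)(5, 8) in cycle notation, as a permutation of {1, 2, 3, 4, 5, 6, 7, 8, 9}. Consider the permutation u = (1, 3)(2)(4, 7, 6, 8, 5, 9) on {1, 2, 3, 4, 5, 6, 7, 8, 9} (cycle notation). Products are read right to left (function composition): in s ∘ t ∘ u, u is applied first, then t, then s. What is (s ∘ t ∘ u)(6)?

Chase 6: u(6) = 8; t(8) = 5; s(5) = 2. Hence (s ∘ t ∘ u)(6) = 2.

2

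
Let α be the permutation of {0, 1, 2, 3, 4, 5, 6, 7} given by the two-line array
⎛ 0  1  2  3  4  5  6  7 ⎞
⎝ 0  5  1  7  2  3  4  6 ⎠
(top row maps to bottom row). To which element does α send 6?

4

The entry below 6 in the array is 4, so α(6) = 4.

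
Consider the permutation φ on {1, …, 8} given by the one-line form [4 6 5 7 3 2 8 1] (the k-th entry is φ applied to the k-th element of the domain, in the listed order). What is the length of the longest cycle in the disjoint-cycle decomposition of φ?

Decomposing into disjoint cycles gives (1, 4, 7, 8)(2, 6)(3, 5); the longest has length 4.

4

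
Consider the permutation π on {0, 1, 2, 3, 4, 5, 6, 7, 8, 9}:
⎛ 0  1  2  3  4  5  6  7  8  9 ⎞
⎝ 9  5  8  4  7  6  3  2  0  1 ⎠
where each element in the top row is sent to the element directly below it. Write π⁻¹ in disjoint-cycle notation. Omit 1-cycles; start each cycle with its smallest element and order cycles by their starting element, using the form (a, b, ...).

First write π in disjoint cycles: (0, 9, 1, 5, 6, 3, 4, 7, 2, 8).
Reversing each cycle (and rotating so the smallest element leads) gives π⁻¹ = (0, 8, 2, 7, 4, 3, 6, 5, 1, 9).

(0, 8, 2, 7, 4, 3, 6, 5, 1, 9)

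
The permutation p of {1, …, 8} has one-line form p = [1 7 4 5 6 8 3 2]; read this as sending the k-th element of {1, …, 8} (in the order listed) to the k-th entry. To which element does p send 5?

5 is element number 5 of the domain, and entry number 5 of the one-line form is 6, so p(5) = 6.

6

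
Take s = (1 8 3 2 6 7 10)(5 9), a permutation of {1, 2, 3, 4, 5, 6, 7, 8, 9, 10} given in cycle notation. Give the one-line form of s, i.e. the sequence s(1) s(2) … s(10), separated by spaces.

8 6 2 4 9 7 10 3 5 1

Image by image: 1↦8, 2↦6, 3↦2, 4↦4, 5↦9, 6↦7, 7↦10, 8↦3, 9↦5, 10↦1.
So the one-line form is 8 6 2 4 9 7 10 3 5 1.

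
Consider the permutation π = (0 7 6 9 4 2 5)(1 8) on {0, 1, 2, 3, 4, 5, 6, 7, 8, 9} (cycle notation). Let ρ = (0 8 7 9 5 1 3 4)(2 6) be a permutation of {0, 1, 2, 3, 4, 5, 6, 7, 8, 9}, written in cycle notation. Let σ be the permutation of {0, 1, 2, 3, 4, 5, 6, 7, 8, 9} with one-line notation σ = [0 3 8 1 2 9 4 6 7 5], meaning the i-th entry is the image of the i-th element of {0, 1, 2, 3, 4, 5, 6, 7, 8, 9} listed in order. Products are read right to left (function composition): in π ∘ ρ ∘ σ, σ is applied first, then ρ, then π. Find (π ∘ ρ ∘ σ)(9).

8

Apply the permutations in order: σ(9) = 5, then ρ(5) = 1, then π(1) = 8. So (π ∘ ρ ∘ σ)(9) = 8.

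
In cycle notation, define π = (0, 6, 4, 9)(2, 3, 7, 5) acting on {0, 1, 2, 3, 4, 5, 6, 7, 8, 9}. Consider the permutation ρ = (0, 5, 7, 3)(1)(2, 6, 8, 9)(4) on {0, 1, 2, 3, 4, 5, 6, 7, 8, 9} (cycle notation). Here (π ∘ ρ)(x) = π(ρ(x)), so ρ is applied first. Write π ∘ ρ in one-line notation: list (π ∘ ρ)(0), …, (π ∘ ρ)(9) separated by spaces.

2 1 4 6 9 5 8 7 0 3

(π ∘ ρ)(x) = π(ρ(x)). Computing each image: π(ρ(0)) = π(5) = 2, π(ρ(1)) = π(1) = 1, π(ρ(2)) = π(6) = 4, π(ρ(3)) = π(0) = 6, π(ρ(4)) = π(4) = 9, π(ρ(5)) = π(7) = 5, π(ρ(6)) = π(8) = 8, π(ρ(7)) = π(3) = 7, π(ρ(8)) = π(9) = 0, π(ρ(9)) = π(2) = 3.
Hence π ∘ ρ = [2 1 4 6 9 5 8 7 0 3].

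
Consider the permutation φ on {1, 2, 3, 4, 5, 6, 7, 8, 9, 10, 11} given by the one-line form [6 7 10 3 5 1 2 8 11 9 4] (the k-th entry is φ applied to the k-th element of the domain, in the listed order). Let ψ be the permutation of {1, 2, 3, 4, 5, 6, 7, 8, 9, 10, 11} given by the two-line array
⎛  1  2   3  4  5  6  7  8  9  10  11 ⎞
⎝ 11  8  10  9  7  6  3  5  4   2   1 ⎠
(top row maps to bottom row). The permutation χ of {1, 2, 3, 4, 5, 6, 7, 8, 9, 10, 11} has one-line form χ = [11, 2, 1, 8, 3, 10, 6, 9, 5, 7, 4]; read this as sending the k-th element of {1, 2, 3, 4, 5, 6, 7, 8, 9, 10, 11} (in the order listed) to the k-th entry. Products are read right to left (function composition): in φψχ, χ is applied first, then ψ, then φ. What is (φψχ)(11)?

Chase 11: χ(11) = 4; ψ(4) = 9; φ(9) = 11. Hence (φψχ)(11) = 11.

11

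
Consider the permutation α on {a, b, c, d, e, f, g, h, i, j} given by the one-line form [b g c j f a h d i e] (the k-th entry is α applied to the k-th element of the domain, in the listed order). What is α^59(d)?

f

Tracing d → j → … returns to d after 8 steps, so d lies in an 8-cycle (a b g h d j e f).
Since the cycle has length 8, α^59 acts on it the same as α^3 (59 mod 8 = 3).
Advancing 3 steps from d: d → j → e → f.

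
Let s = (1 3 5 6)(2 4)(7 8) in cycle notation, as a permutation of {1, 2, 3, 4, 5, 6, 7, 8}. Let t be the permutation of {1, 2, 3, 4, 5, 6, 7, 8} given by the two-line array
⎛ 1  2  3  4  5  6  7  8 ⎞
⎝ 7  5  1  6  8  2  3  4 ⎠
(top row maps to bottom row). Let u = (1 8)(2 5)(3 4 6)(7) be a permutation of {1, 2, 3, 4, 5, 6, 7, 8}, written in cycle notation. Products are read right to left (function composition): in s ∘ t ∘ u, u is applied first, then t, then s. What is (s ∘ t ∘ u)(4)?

Chase 4: u(4) = 6; t(6) = 2; s(2) = 4. Hence (s ∘ t ∘ u)(4) = 4.

4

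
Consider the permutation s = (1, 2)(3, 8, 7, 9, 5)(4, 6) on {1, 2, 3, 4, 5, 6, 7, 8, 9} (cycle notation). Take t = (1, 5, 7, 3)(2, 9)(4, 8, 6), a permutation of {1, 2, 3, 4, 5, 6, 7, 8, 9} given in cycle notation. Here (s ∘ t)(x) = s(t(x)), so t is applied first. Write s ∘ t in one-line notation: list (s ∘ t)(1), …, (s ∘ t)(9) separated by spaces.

Chase each element through t then s: 1 → 5 → 3; 2 → 9 → 5; 3 → 1 → 2; 4 → 8 → 7; 5 → 7 → 9; 6 → 4 → 6; 7 → 3 → 8; 8 → 6 → 4; 9 → 2 → 1.
So s ∘ t in one-line form is 3 5 2 7 9 6 8 4 1.

3 5 2 7 9 6 8 4 1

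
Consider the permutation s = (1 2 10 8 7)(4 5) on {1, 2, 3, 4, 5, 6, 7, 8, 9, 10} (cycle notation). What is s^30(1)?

1

1 lies in the 5-cycle (1 2 10 8 7).
Since the cycle has length 5, s^30 acts on it the same as s^0 (30 mod 5 = 0).
So s^30(1) = 1.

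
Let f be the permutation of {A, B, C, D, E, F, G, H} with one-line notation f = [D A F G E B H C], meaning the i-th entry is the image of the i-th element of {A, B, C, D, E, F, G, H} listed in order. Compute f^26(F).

H

Tracing F → B → … returns to F after 7 steps, so F lies in a 7-cycle (A, D, G, H, C, F, B).
Powers repeat with period 7 on this cycle, and 26 mod 7 = 5, so f^26(F) = f^5(F).
Advancing 5 steps from F: F → B → A → D → G → H.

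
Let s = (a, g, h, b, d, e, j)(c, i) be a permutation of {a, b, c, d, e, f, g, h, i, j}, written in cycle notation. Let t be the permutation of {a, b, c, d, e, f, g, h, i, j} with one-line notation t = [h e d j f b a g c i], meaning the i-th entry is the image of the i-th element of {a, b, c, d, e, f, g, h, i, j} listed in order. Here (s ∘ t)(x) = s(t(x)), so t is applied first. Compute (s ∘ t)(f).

(s ∘ t)(f) = s(t(f)). t(f) = b, then s(b) = d. So (s ∘ t)(f) = d.

d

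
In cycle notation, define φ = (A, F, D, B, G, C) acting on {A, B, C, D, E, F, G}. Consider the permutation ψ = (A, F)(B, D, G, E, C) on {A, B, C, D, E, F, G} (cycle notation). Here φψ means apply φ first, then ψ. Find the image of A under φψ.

A

φ(A) = F, then ψ(F) = A; composing gives (φψ)(A) = A.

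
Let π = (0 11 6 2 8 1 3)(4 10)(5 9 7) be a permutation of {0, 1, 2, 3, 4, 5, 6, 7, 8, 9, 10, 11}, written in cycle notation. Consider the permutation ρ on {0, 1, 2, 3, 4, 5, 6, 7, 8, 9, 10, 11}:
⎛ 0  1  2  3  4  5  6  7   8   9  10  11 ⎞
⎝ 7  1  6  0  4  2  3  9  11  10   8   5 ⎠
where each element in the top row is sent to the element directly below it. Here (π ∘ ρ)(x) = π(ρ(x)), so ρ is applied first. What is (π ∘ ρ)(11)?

9

ρ(11) = 5, then π(5) = 9; composing gives (π ∘ ρ)(11) = 9.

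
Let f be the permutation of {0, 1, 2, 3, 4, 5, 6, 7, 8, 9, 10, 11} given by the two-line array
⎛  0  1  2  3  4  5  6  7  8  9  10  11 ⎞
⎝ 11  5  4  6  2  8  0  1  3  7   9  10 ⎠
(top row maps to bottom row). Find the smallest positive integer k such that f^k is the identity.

The disjoint-cycle form of f has cycle lengths 10, 2.
The order is lcm(10, 2) = 10.

10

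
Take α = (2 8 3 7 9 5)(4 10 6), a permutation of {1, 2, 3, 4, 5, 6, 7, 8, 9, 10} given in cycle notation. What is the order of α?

6

The disjoint cycles have lengths 6, 3, 1.
The order is lcm(6, 3) = 6.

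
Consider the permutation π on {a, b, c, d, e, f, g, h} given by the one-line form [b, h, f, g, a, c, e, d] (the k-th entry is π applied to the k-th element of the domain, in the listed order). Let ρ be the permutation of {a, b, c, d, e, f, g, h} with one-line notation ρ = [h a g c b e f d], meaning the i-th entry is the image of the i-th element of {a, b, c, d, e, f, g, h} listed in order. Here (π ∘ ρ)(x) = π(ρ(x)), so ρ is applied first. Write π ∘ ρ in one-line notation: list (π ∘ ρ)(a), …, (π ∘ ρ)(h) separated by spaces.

d b e f h a c g

Chase each element through ρ then π: a → h → d; b → a → b; c → g → e; d → c → f; e → b → h; f → e → a; g → f → c; h → d → g.
So π ∘ ρ in one-line form is d b e f h a c g.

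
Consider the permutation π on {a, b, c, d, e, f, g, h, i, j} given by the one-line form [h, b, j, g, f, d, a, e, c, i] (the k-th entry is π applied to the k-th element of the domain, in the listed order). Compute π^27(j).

j

Tracing j → i → … returns to j after 3 steps, so j lies in a 3-cycle (c j i).
Since the cycle has length 3, π^27 acts on it the same as π^0 (27 mod 3 = 0).
So π^27(j) = j.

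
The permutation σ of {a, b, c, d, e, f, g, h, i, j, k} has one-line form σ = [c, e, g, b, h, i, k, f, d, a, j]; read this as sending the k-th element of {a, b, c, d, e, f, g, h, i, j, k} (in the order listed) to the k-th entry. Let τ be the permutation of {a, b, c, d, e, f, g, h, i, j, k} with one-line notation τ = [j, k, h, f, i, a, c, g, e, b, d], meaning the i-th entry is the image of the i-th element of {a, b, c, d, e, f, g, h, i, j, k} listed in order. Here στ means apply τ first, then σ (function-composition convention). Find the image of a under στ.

τ(a) = j, then σ(j) = a; composing gives (στ)(a) = a.

a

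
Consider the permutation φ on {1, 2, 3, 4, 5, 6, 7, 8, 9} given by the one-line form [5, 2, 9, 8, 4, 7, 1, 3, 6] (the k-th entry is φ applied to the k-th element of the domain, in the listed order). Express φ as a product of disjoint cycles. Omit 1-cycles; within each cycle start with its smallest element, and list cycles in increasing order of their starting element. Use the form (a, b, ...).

From 1: 1 → 5 → 4 → 8 → 3 → 9 → 6 → 7 → 1, closing the cycle (1, 5, 4, 8, 3, 9, 6, 7).
Repeating from the next unused element and collecting all non-trivial cycles gives (1, 5, 4, 8, 3, 9, 6, 7).

(1, 5, 4, 8, 3, 9, 6, 7)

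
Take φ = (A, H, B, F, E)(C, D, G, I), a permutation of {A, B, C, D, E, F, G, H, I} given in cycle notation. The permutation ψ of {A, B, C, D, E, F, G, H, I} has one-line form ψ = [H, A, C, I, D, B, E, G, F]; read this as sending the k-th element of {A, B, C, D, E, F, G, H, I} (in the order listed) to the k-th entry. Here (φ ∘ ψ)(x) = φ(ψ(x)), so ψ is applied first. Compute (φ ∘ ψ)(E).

(φ ∘ ψ)(E) = φ(ψ(E)). ψ(E) = D, then φ(D) = G. So (φ ∘ ψ)(E) = G.

G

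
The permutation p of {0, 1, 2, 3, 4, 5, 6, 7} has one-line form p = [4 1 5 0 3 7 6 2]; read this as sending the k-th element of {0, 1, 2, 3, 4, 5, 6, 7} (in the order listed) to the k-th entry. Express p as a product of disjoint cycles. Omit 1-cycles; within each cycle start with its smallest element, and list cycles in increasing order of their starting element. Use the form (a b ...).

From 0: 0 → 4 → 3 → 0, closing the cycle (0 4 3).
Repeating from the next unused element and collecting all non-trivial cycles gives (0 4 3)(2 5 7).

(0 4 3)(2 5 7)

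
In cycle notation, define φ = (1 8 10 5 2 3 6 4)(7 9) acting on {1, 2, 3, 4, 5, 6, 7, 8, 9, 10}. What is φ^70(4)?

3

4 lies in the 8-cycle (1 8 10 5 2 3 6 4).
On an 8-cycle, φ^8 is the identity, so φ^70 = φ^6 there (70 ≡ 6 mod 8).
Stepping 6 places around the cycle: 4 → 1 → 8 → 10 → 5 → 2 → 3.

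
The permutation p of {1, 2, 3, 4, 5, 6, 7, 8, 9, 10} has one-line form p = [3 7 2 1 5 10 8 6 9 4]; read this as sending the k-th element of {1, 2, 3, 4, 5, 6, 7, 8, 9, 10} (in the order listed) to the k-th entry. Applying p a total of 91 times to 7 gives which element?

Tracing 7 → 8 → … returns to 7 after 8 steps, so 7 lies in an 8-cycle (1, 3, 2, 7, 8, 6, 10, 4).
Powers repeat with period 8 on this cycle, and 91 mod 8 = 3, so p^91(7) = p^3(7).
Stepping 3 places around the cycle: 7 → 8 → 6 → 10.

10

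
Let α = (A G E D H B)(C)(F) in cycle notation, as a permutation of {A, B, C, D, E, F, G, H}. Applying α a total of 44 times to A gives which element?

A lies in the 6-cycle (A G E D H B).
On a 6-cycle, α^6 is the identity, so α^44 = α^2 there (44 ≡ 2 mod 6).
Advancing 2 steps from A: A → G → E.

E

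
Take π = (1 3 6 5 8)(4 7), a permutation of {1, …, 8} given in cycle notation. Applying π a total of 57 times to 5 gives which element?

5 lies in the 5-cycle (1 3 6 5 8).
Powers repeat with period 5 on this cycle, and 57 mod 5 = 2, so π^57(5) = π^2(5).
Stepping 2 places around the cycle: 5 → 8 → 1.

1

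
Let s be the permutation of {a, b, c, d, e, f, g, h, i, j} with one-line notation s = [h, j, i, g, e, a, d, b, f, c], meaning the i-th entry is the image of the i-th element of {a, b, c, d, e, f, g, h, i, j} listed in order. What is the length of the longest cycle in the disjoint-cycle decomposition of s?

7

Decomposing into disjoint cycles gives (a, h, b, j, c, i, f)(d, g); the longest has length 7.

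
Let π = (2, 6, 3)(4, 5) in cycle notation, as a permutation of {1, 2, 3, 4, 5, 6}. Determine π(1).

1 does not appear in any cycle of π, so it is a fixed point: π(1) = 1.

1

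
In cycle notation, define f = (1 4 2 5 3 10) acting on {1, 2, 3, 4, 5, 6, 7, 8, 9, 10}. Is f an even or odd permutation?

The cycle lengths are 6, 1, 1, 1, 1.
A cycle is odd iff its length is even; f has 1 even-length cycle, so sgn(f) = (−1)^1 and f is odd.

odd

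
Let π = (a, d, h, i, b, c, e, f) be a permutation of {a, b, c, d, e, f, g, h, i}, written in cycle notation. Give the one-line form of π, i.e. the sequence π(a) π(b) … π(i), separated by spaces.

Reading each image from the cycles: a↦d, b↦c, c↦e, d↦h, e↦f, f↦a, g↦g, h↦i, i↦b.
Listing these in domain order gives d c e h f a g i b.

d c e h f a g i b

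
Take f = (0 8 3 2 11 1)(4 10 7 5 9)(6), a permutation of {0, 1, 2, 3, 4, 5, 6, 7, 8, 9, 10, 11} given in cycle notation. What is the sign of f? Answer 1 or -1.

The cycle lengths are 6, 5, 1.
A cycle is odd iff its length is even; f has 1 even-length cycle, so sgn(f) = (−1)^1 and f is odd.

-1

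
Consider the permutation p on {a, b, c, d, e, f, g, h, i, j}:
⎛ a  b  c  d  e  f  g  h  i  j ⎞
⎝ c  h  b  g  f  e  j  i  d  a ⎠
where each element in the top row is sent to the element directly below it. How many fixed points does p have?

No element satisfies p(x) = x, so there are 0 fixed points.

0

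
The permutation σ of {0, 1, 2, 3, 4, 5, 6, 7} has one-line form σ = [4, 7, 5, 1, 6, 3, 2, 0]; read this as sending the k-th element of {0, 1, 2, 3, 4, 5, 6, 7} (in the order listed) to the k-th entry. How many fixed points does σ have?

0

No element satisfies σ(x) = x, so there are 0 fixed points.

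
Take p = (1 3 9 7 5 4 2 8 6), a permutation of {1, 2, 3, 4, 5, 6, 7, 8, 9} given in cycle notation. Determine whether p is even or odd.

even

The cycle lengths are 9.
A cycle of length ℓ contributes ℓ−1 transpositions, so p is a product of 8 transpositions — even.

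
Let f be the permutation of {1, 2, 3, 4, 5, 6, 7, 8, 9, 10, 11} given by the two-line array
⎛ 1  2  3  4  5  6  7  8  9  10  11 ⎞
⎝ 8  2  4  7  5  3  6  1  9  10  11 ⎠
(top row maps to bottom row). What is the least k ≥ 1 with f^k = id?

4

Decomposing into disjoint cycles gives cycle lengths 4, 2, 1, 1, 1, 1, 1.
Since disjoint cycles commute, ord(f) = lcm(4, 2) = 4.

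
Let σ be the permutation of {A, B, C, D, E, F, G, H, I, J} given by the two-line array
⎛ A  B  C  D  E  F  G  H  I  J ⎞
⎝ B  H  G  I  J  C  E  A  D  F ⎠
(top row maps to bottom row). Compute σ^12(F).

Tracing F → C → … returns to F after 5 steps, so F lies in a 5-cycle (C, G, E, J, F).
Powers repeat with period 5 on this cycle, and 12 mod 5 = 2, so σ^12(F) = σ^2(F).
Stepping 2 places around the cycle: F → C → G.

G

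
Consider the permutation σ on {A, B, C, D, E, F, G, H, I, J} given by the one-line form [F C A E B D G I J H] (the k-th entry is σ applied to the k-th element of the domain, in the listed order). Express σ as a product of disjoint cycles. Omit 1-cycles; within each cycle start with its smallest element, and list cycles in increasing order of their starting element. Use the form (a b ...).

(A F D E B C)(H I J)

Iterating σ from A gives A → F → D → E → B → C → A; that is the 6-cycle (A F D E B C).
Repeating from the next unused element and collecting all non-trivial cycles gives (A F D E B C)(H I J).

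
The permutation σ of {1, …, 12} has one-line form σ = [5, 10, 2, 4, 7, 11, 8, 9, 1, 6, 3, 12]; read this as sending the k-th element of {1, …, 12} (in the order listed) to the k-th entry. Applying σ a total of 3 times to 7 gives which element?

Tracing 7 → 8 → … returns to 7 after 5 steps, so 7 lies in a 5-cycle (1 5 7 8 9).
Stepping 3 places around the cycle: 7 → 8 → 9 → 1.

1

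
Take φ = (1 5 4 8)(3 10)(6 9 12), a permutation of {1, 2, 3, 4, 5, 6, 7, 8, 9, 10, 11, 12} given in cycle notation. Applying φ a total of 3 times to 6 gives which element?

6 lies in the 3-cycle (6 9 12).
Powers repeat with period 3 on this cycle, and 3 mod 3 = 0, so φ^3(6) = φ^0(6).
So φ^3(6) = 6.

6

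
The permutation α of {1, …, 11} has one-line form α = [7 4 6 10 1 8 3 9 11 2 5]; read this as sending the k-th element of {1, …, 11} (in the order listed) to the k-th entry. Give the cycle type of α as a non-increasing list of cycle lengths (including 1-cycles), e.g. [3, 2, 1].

[8, 3]

The disjoint cycles are (1 7 3 6 8 9 11 5)(2 4 10), with lengths 8, 3 in non-increasing order.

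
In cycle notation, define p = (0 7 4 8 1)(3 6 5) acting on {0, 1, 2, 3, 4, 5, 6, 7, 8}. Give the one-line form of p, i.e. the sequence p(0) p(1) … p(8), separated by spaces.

Each element maps to the next entry in its cycle (wrapping to the front): 0↦7, 1↦0, 2↦2, 3↦6, 4↦8, 5↦3, 6↦5, 7↦4, 8↦1.
Listing these in domain order gives 7 0 2 6 8 3 5 4 1.

7 0 2 6 8 3 5 4 1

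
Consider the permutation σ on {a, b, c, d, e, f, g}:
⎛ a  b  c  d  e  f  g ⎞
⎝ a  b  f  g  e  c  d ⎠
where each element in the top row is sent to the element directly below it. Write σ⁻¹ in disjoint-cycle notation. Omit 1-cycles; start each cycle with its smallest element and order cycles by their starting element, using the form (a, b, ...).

The cycle decomposition of σ is (c, f)(d, g).
The inverse reverses every cycle; in canonical form, σ⁻¹ = (c, f)(d, g).

(c, f)(d, g)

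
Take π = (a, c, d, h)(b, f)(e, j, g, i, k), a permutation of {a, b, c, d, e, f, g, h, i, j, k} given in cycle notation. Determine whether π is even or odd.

even

The cycle lengths are 5, 4, 2.
A cycle is odd iff its length is even; π has 2 even-length cycles, so sgn(π) = (−1)^2 and π is even.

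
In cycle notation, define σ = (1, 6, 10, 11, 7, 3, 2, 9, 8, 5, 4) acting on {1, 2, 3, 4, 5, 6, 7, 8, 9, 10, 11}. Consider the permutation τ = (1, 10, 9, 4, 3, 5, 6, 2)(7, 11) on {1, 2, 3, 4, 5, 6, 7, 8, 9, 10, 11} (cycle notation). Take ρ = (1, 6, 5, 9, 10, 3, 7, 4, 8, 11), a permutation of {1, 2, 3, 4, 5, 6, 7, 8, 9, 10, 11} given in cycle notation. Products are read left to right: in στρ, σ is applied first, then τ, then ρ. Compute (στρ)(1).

(στρ)(1) = ρ(τ(σ(1))). σ(1) = 6, then τ(6) = 2, then ρ(2) = 2, so the result is 2.

2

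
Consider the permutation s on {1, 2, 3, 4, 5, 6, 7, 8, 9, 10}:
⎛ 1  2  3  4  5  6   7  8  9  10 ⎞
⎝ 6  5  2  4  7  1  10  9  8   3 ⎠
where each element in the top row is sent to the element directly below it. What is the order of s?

10

Decomposing into disjoint cycles gives cycle lengths 5, 2, 2, 1.
The order of s is the least common multiple of its cycle lengths: lcm(5, 2, 2) = 10.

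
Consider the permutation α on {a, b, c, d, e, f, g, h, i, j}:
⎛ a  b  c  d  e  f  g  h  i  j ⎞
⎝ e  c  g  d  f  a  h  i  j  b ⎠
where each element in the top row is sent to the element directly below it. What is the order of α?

The disjoint-cycle form of α has cycle lengths 6, 3, 1.
The order of α is the least common multiple of its cycle lengths: lcm(6, 3) = 6.

6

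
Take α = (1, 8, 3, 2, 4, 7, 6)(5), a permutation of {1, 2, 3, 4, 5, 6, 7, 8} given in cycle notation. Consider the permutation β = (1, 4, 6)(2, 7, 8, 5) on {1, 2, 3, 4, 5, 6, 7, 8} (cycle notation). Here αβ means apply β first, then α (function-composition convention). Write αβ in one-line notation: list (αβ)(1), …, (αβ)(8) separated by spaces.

(αβ)(x) = α(β(x)). Computing each image: α(β(1)) = α(4) = 7, α(β(2)) = α(7) = 6, α(β(3)) = α(3) = 2, α(β(4)) = α(6) = 1, α(β(5)) = α(2) = 4, α(β(6)) = α(1) = 8, α(β(7)) = α(8) = 3, α(β(8)) = α(5) = 5.
Hence αβ = [7 6 2 1 4 8 3 5].

7 6 2 1 4 8 3 5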